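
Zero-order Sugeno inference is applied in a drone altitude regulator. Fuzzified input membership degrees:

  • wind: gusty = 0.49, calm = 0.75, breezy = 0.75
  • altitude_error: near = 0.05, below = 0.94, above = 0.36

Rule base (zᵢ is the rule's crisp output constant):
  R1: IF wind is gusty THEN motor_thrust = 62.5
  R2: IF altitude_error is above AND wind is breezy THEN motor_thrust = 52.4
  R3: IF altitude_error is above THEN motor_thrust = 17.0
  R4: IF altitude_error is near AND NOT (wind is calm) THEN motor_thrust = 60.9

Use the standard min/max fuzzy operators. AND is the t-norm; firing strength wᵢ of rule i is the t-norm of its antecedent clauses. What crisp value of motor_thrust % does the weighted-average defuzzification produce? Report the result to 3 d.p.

R1 (z=62.5): gusty=0.49 → w = 0.49
R2 (z=52.4): above=0.36, breezy=0.75; AND[min(a, b)] → w = 0.36
R3 (z=17.0): above=0.36 → w = 0.36
R4 (z=60.9): near=0.05, ¬calm=1−0.75=0.25; AND[min(a, b)] → w = 0.05
Weighted average = (0.49·62.5 + 0.36·52.4 + 0.36·17.0 + 0.05·60.9) / (0.49 + 0.36 + 0.36 + 0.05)
  = 58.6540 / 1.2600 = 46.551

46.551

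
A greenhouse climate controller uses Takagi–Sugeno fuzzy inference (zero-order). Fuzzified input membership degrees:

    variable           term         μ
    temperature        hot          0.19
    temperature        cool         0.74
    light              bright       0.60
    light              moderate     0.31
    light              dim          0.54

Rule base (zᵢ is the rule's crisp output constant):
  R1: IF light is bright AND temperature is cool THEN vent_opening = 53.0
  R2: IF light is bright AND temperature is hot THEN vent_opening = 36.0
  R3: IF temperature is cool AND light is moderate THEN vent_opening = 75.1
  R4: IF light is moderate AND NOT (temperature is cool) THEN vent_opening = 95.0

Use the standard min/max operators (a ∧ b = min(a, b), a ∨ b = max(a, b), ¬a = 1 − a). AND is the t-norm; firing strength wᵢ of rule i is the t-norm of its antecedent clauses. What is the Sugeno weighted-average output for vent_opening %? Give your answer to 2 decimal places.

R1 (z=53.0): bright=0.60, cool=0.74; AND[min(a, b)] → w = 0.60
R2 (z=36.0): bright=0.60, hot=0.19; AND[min(a, b)] → w = 0.19
R3 (z=75.1): cool=0.74, moderate=0.31; AND[min(a, b)] → w = 0.31
R4 (z=95.0): moderate=0.31, ¬cool=1−0.74=0.26; AND[min(a, b)] → w = 0.26
Weighted average = (0.60·53.0 + 0.19·36.0 + 0.31·75.1 + 0.26·95.0) / (0.60 + 0.19 + 0.31 + 0.26)
  = 86.6210 / 1.3600 = 63.69

63.69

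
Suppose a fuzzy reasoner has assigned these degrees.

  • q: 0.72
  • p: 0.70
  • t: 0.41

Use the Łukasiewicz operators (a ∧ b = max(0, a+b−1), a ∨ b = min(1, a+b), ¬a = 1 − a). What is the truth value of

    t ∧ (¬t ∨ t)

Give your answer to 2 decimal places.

0.41

¬t = 1 − 0.41 = 0.59
¬t ∨ t = min(1, a+b) on (0.59, 0.41) = 1.00
t ∧ (¬t ∨ t) = max(0, a+b−1) on (0.41, 1.00) = 0.41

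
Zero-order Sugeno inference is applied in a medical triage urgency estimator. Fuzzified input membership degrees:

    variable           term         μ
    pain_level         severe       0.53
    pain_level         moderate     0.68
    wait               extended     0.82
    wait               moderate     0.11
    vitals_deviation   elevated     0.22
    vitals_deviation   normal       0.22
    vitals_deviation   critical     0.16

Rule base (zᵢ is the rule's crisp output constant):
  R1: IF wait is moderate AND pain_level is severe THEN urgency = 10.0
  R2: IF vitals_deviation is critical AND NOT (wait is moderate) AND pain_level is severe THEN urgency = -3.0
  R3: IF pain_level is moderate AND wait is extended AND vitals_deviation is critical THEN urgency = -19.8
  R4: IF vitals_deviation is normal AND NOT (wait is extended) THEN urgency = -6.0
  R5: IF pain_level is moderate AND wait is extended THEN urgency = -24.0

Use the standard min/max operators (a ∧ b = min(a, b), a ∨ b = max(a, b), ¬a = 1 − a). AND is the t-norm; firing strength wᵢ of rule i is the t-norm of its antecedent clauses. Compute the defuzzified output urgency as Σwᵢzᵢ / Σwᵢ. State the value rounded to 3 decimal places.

-15.464

R1 (z=10.0): moderate=0.11, severe=0.53; AND[min(a, b)] → w = 0.11
R2 (z=-3.0): critical=0.16, ¬moderate=1−0.11=0.89, severe=0.53; AND[min(a, b)] → w = 0.16
R3 (z=-19.8): moderate=0.68, extended=0.82, critical=0.16; AND[min(a, b)] → w = 0.16
R4 (z=-6.0): normal=0.22, ¬extended=1−0.82=0.18; AND[min(a, b)] → w = 0.18
R5 (z=-24.0): moderate=0.68, extended=0.82; AND[min(a, b)] → w = 0.68
Weighted average = (0.11·10.0 + 0.16·-3.0 + 0.16·-19.8 + 0.18·-6.0 + 0.68·-24.0) / (0.11 + 0.16 + 0.16 + 0.18 + 0.68)
  = -19.9480 / 1.2900 = -15.464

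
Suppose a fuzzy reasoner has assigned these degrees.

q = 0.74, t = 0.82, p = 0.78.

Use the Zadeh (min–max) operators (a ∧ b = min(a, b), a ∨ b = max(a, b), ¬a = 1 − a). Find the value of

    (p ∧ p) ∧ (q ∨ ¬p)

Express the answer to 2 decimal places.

p ∧ p = min(a, b) on (0.78, 0.78) = 0.78
¬p = 1 − 0.78 = 0.22
q ∨ ¬p = max(a, b) on (0.74, 0.22) = 0.74
(p ∧ p) ∧ (q ∨ ¬p) = min(a, b) on (0.78, 0.74) = 0.74

0.74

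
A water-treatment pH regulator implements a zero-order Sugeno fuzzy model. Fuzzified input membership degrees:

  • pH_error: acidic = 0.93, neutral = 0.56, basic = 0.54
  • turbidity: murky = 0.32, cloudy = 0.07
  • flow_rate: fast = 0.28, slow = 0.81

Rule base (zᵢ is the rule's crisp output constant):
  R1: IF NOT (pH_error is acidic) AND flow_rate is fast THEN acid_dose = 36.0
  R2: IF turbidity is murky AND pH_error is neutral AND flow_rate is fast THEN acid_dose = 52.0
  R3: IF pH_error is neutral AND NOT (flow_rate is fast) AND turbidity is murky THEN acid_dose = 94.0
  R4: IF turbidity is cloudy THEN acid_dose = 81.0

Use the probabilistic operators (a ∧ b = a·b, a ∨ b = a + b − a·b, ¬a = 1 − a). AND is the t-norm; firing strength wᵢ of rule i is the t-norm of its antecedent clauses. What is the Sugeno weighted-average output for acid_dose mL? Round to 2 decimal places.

R1 (z=36.0): ¬acidic=1−0.93=0.07, fast=0.28; AND[a·b] → w = 0.0196
R2 (z=52.0): murky=0.32, neutral=0.56, fast=0.28; AND[a·b] → w = 0.0502
R3 (z=94.0): neutral=0.56, ¬fast=1−0.28=0.72, murky=0.32; AND[a·b] → w = 0.1290
R4 (z=81.0): cloudy=0.07 → w = 0.0700
Weighted average = (0.0196·36.0 + 0.0502·52.0 + 0.1290·94.0 + 0.0700·81.0) / (0.0196 + 0.0502 + 0.1290 + 0.0700)
  = 21.1130 / 0.2688 = 78.55

78.55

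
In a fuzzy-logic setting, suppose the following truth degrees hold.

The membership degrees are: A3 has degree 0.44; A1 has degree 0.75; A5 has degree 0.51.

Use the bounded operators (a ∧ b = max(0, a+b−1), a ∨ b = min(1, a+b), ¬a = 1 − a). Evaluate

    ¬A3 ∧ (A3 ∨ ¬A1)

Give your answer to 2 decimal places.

0.25

¬A3 = 1 − 0.44 = 0.56
¬A1 = 1 − 0.75 = 0.25
A3 ∨ ¬A1 = min(1, a+b) on (0.44, 0.25) = 0.69
¬A3 ∧ (A3 ∨ ¬A1) = max(0, a+b−1) on (0.56, 0.69) = 0.25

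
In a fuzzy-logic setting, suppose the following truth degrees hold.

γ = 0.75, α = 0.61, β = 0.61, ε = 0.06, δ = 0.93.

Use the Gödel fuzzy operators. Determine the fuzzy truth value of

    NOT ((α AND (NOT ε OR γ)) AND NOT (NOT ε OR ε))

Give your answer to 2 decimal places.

NOT ε = 1 − 0.06 = 0.94
NOT ε OR γ = max(a, b) on (0.94, 0.75) = 0.94
α AND (NOT ε OR γ) = min(a, b) on (0.61, 0.94) = 0.61
NOT ε = 1 − 0.06 = 0.94
NOT ε OR ε = max(a, b) on (0.94, 0.06) = 0.94
NOT (NOT ε OR ε) = 1 − 0.94 = 0.06
(α AND (NOT ε OR γ)) AND NOT (NOT ε OR ε) = min(a, b) on (0.61, 0.06) = 0.06
NOT ((α AND (NOT ε OR γ)) AND NOT (NOT ε OR ε)) = 1 − 0.06 = 0.94

0.94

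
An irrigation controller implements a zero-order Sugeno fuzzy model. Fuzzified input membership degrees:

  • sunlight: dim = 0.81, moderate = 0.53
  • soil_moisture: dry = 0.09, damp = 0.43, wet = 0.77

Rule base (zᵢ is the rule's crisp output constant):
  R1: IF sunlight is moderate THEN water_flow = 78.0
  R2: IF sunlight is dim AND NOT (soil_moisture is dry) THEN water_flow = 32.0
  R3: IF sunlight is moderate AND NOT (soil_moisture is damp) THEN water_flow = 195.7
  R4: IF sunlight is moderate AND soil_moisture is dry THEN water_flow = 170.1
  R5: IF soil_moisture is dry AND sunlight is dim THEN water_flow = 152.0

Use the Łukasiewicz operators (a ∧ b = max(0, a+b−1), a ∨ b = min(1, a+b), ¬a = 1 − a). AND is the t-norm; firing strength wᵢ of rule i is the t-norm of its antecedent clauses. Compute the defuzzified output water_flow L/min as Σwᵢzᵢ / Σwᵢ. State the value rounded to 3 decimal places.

62.185

R1 (z=78.0): moderate=0.53 → w = 0.53
R2 (z=32.0): dim=0.81, ¬dry=1−0.09=0.91; AND[max(0, a+b−1)] → w = 0.72
R3 (z=195.7): moderate=0.53, ¬damp=1−0.43=0.57; AND[max(0, a+b−1)] → w = 0.10
R4 (z=170.1): moderate=0.53, dry=0.09; AND[max(0, a+b−1)] → w = 0.00
R5 (z=152.0): dry=0.09, dim=0.81; AND[max(0, a+b−1)] → w = 0.00
Weighted average = (0.53·78.0 + 0.72·32.0 + 0.10·195.7 + 0.00·170.1 + 0.00·152.0) / (0.53 + 0.72 + 0.10 + 0.00 + 0.00)
  = 83.9500 / 1.3500 = 62.185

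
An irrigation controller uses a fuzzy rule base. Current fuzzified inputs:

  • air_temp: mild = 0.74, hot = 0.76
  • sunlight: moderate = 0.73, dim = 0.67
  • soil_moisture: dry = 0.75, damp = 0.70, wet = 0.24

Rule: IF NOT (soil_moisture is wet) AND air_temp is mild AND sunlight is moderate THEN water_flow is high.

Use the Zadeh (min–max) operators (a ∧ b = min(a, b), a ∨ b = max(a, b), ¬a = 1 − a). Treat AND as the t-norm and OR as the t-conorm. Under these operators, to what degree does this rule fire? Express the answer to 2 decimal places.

firing strength: ¬wet=1−0.24=0.76, mild=0.74, moderate=0.73; AND[min(a, b)] → w = 0.73

0.73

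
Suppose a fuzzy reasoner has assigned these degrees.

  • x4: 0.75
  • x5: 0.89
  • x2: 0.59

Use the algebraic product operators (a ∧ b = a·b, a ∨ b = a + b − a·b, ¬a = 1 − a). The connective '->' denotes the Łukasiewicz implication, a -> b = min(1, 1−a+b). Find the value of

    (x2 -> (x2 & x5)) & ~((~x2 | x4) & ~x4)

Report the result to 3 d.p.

x2 & x5 = a·b on (0.5900, 0.8900) = 0.5251
x2 -> (x2 & x5)  [Łukasiewicz: min(1, 1−a+b)] with a=0.5900, b=0.5251 → 0.9351
~x2 = 1 − 0.5900 = 0.4100
~x2 | x4 = a + b − a·b on (0.4100, 0.7500) = 0.8525
~x4 = 1 − 0.7500 = 0.2500
(~x2 | x4) & ~x4 = a·b on (0.8525, 0.2500) = 0.2131
~((~x2 | x4) & ~x4) = 1 − 0.2131 = 0.7869
(x2 -> (x2 & x5)) & ~((~x2 | x4) & ~x4) = a·b on (0.9351, 0.7869) = 0.7358

0.736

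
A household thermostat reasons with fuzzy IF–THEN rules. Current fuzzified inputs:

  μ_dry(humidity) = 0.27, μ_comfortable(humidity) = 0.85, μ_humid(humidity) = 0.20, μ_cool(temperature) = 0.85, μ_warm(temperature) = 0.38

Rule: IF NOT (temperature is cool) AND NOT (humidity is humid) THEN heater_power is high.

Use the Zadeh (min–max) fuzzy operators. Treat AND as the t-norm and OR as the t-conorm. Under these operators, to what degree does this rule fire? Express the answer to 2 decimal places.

firing strength: ¬cool=1−0.85=0.15, ¬humid=1−0.20=0.80; AND[min(a, b)] → w = 0.15

0.15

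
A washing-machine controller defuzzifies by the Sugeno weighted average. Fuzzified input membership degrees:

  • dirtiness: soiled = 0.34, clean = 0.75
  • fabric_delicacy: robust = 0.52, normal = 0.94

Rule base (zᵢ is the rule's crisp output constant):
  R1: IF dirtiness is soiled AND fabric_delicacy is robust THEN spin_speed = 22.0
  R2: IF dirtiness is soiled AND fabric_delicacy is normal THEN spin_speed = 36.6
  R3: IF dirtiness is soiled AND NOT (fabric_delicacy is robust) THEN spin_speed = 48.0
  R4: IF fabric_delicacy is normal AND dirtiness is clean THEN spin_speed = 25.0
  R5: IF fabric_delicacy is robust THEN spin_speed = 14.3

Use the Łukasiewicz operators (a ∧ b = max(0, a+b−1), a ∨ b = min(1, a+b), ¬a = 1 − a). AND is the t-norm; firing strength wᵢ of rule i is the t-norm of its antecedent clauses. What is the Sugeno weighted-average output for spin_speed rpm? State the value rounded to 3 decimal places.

R1 (z=22.0): soiled=0.34, robust=0.52; AND[max(0, a+b−1)] → w = 0.00
R2 (z=36.6): soiled=0.34, normal=0.94; AND[max(0, a+b−1)] → w = 0.28
R3 (z=48.0): soiled=0.34, ¬robust=1−0.52=0.48; AND[max(0, a+b−1)] → w = 0.00
R4 (z=25.0): normal=0.94, clean=0.75; AND[max(0, a+b−1)] → w = 0.69
R5 (z=14.3): robust=0.52 → w = 0.52
Weighted average = (0.00·22.0 + 0.28·36.6 + 0.00·48.0 + 0.69·25.0 + 0.52·14.3) / (0.00 + 0.28 + 0.00 + 0.69 + 0.52)
  = 34.9340 / 1.4900 = 23.446

23.446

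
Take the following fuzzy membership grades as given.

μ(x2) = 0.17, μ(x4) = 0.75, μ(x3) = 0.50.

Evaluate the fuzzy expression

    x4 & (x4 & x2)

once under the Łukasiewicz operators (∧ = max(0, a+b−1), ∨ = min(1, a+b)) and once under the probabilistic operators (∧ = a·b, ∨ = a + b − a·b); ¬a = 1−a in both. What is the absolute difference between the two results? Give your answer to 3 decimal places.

0.096

Under Łukasiewicz:
  x4 & x2 = max(0, a+b−1) on (0.75, 0.17) = 0.00
  x4 & (x4 & x2) = max(0, a+b−1) on (0.75, 0.00) = 0.00
  → value = 0.0000
Under probabilistic:
  x4 & x2 = a·b on (0.7500, 0.1700) = 0.1275
  x4 & (x4 & x2) = a·b on (0.7500, 0.1275) = 0.0956
  → value = 0.0956
|0.0000 − 0.0956| = 0.096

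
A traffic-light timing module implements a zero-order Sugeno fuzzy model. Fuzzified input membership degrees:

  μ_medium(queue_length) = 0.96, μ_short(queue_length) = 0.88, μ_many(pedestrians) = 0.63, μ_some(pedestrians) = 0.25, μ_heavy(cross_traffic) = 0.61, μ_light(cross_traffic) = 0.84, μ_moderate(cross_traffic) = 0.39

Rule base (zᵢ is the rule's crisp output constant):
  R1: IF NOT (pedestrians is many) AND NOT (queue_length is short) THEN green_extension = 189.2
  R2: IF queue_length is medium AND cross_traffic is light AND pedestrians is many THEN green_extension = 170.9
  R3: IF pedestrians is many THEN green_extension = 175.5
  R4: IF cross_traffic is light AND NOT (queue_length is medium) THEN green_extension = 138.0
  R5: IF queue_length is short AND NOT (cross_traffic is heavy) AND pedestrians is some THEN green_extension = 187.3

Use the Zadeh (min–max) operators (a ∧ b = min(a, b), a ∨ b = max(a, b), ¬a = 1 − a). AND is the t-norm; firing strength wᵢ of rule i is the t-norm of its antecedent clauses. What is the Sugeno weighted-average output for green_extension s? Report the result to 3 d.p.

R1 (z=189.2): ¬many=1−0.63=0.37, ¬short=1−0.88=0.12; AND[min(a, b)] → w = 0.12
R2 (z=170.9): medium=0.96, light=0.84, many=0.63; AND[min(a, b)] → w = 0.63
R3 (z=175.5): many=0.63 → w = 0.63
R4 (z=138.0): light=0.84, ¬medium=1−0.96=0.04; AND[min(a, b)] → w = 0.04
R5 (z=187.3): short=0.88, ¬heavy=1−0.61=0.39, some=0.25; AND[min(a, b)] → w = 0.25
Weighted average = (0.12·189.2 + 0.63·170.9 + 0.63·175.5 + 0.04·138.0 + 0.25·187.3) / (0.12 + 0.63 + 0.63 + 0.04 + 0.25)
  = 293.2810 / 1.6700 = 175.617

175.617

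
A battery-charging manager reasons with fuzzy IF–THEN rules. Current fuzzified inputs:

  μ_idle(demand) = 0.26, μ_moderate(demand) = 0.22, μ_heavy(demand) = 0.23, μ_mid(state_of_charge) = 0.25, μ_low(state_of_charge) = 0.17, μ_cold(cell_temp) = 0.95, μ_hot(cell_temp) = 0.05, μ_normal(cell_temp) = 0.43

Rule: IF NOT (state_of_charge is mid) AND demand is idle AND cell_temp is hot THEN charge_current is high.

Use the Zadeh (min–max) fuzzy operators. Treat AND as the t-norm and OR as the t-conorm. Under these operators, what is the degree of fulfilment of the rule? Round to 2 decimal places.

0.05

firing strength: ¬mid=1−0.25=0.75, idle=0.26, hot=0.05; AND[min(a, b)] → w = 0.05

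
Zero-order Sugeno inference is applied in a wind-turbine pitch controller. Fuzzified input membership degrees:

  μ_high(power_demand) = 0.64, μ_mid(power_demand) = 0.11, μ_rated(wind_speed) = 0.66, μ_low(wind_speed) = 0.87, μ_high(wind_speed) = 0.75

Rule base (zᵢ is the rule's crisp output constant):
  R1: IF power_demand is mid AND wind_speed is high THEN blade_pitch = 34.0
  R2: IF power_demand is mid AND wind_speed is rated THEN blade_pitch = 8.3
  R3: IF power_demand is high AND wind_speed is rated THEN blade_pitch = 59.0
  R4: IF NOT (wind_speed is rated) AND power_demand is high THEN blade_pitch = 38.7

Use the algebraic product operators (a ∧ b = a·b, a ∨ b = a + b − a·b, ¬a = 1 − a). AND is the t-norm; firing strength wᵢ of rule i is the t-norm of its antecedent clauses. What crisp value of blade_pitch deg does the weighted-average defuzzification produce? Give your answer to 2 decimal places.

R1 (z=34.0): mid=0.11, high=0.75; AND[a·b] → w = 0.0825
R2 (z=8.3): mid=0.11, rated=0.66; AND[a·b] → w = 0.0726
R3 (z=59.0): high=0.64, rated=0.66; AND[a·b] → w = 0.4224
R4 (z=38.7): ¬rated=1−0.66=0.34, high=0.64; AND[a·b] → w = 0.2176
Weighted average = (0.0825·34.0 + 0.0726·8.3 + 0.4224·59.0 + 0.2176·38.7) / (0.0825 + 0.0726 + 0.4224 + 0.2176)
  = 36.7503 / 0.7951 = 46.22

46.22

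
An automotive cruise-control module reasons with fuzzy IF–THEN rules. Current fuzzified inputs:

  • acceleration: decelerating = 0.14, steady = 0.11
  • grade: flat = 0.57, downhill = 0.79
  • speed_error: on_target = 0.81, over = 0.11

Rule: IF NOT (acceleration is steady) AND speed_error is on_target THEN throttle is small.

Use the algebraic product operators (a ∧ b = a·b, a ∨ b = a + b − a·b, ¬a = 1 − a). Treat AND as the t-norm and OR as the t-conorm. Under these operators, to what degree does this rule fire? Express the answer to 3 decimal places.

0.721

firing strength: ¬steady=1−0.11=0.89, on_target=0.81; AND[a·b] → w = 0.7209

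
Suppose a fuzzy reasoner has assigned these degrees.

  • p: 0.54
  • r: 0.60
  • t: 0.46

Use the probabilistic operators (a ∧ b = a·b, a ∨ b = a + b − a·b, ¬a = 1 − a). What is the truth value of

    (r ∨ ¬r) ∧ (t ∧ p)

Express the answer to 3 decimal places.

¬r = 1 − 0.6000 = 0.4000
r ∨ ¬r = a + b − a·b on (0.6000, 0.4000) = 0.7600
t ∧ p = a·b on (0.4600, 0.5400) = 0.2484
(r ∨ ¬r) ∧ (t ∧ p) = a·b on (0.7600, 0.2484) = 0.1888

0.189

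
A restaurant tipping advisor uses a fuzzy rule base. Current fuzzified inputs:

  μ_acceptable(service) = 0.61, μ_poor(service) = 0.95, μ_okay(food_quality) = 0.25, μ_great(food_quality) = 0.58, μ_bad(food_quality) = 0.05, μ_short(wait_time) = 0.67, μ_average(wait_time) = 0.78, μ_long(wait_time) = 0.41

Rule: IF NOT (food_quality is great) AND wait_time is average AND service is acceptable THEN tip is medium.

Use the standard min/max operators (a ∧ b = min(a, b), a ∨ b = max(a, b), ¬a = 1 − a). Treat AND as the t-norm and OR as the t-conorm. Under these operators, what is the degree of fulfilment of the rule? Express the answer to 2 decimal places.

firing strength: ¬great=1−0.58=0.42, average=0.78, acceptable=0.61; AND[min(a, b)] → w = 0.42

0.42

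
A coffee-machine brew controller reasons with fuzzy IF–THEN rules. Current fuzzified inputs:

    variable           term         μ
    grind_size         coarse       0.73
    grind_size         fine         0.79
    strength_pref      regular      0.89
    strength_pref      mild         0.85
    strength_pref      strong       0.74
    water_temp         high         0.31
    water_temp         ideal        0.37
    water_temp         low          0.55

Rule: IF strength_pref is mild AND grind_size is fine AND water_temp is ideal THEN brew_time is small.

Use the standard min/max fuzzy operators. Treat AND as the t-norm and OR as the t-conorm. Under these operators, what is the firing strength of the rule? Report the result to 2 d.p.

0.37

firing strength: mild=0.85, fine=0.79, ideal=0.37; AND[min(a, b)] → w = 0.37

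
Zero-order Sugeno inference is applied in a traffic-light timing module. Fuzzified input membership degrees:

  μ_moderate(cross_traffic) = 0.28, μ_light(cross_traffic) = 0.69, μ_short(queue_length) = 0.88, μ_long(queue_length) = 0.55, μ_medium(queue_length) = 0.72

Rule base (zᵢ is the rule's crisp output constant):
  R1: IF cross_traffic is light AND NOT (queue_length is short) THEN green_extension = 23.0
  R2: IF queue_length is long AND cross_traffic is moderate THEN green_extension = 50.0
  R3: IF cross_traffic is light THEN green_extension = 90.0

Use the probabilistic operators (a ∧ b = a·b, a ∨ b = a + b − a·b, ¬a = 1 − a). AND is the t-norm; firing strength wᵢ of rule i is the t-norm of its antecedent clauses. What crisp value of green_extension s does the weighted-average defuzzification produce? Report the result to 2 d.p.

77.37

R1 (z=23.0): light=0.69, ¬short=1−0.88=0.12; AND[a·b] → w = 0.0828
R2 (z=50.0): long=0.55, moderate=0.28; AND[a·b] → w = 0.1540
R3 (z=90.0): light=0.69 → w = 0.6900
Weighted average = (0.0828·23.0 + 0.1540·50.0 + 0.6900·90.0) / (0.0828 + 0.1540 + 0.6900)
  = 71.7044 / 0.9268 = 77.37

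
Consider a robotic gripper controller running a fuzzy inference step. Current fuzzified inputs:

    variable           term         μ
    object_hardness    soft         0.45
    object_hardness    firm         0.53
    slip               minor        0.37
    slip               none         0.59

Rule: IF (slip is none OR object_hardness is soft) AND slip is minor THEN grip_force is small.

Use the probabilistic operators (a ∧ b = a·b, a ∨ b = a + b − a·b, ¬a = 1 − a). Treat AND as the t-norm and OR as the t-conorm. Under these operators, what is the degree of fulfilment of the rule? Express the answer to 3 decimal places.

firing strength: (none=0.59 OR soft=0.45) = 0.7745; AND[a·b] with minor=0.37 → w = 0.2866

0.287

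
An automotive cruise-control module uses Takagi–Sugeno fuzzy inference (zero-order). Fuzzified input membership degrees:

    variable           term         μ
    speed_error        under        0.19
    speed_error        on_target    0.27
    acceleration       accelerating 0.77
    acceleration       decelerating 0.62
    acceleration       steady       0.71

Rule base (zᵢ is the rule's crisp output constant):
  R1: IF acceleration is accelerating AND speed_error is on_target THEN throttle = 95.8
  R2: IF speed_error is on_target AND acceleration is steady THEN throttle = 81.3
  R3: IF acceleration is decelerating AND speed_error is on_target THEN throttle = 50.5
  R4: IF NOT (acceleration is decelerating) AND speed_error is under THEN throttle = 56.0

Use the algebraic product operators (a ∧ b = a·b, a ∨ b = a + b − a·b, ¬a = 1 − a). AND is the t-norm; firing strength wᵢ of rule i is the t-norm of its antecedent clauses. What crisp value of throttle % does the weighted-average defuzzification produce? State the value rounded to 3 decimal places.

R1 (z=95.8): accelerating=0.77, on_target=0.27; AND[a·b] → w = 0.2079
R2 (z=81.3): on_target=0.27, steady=0.71; AND[a·b] → w = 0.1917
R3 (z=50.5): decelerating=0.62, on_target=0.27; AND[a·b] → w = 0.1674
R4 (z=56.0): ¬decelerating=1−0.62=0.38, under=0.19; AND[a·b] → w = 0.0722
Weighted average = (0.2079·95.8 + 0.1917·81.3 + 0.1674·50.5 + 0.0722·56.0) / (0.2079 + 0.1917 + 0.1674 + 0.0722)
  = 47.9989 / 0.6392 = 75.092

75.092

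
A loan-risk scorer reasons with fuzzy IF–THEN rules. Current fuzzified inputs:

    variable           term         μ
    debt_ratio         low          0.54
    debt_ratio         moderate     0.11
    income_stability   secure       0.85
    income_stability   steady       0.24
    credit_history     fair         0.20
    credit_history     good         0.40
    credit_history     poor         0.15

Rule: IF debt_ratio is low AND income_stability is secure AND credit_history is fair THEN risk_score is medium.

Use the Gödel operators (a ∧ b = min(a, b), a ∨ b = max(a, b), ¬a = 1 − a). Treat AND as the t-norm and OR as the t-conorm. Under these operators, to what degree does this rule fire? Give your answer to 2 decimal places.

0.20

firing strength: low=0.54, secure=0.85, fair=0.20; AND[min(a, b)] → w = 0.20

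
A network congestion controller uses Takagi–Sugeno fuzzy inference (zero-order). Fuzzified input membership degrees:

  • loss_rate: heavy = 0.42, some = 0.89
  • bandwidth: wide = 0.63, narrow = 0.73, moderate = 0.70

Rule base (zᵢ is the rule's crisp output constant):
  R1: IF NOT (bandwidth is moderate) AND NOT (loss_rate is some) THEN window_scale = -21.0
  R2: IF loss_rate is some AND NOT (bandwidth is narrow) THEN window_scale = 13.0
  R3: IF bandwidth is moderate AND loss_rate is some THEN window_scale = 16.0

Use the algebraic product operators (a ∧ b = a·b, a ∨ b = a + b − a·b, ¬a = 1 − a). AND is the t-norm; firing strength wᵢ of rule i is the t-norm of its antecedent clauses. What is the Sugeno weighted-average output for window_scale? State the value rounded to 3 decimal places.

R1 (z=-21.0): ¬moderate=1−0.70=0.30, ¬some=1−0.89=0.11; AND[a·b] → w = 0.0330
R2 (z=13.0): some=0.89, ¬narrow=1−0.73=0.27; AND[a·b] → w = 0.2403
R3 (z=16.0): moderate=0.70, some=0.89; AND[a·b] → w = 0.6230
Weighted average = (0.0330·-21.0 + 0.2403·13.0 + 0.6230·16.0) / (0.0330 + 0.2403 + 0.6230)
  = 12.3989 / 0.8963 = 13.833

13.833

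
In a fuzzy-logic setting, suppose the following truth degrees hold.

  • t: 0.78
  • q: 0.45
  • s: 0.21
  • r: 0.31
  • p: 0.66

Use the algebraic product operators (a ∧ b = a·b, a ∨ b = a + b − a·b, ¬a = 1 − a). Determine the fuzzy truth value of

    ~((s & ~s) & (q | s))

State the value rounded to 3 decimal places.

~s = 1 − 0.2100 = 0.7900
s & ~s = a·b on (0.2100, 0.7900) = 0.1659
q | s = a + b − a·b on (0.4500, 0.2100) = 0.5655
(s & ~s) & (q | s) = a·b on (0.1659, 0.5655) = 0.0938
~((s & ~s) & (q | s)) = 1 − 0.0938 = 0.9062

0.906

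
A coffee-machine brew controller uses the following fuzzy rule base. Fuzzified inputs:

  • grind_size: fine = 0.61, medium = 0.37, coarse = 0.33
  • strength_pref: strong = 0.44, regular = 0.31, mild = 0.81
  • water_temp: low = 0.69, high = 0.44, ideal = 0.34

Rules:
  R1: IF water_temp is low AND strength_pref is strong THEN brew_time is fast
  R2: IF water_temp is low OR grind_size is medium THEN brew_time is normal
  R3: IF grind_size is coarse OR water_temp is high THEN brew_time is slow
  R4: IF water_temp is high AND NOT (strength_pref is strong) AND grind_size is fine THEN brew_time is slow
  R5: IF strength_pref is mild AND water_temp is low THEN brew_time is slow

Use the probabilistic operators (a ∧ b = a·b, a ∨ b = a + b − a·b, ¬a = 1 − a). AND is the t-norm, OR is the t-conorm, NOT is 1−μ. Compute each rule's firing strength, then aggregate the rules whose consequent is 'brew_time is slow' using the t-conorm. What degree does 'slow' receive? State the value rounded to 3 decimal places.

R1: low=0.69, strong=0.44; AND[a·b] → w = 0.3036
R2: low=0.69, medium=0.37; OR[a + b − a·b] → w = 0.8047
R3: coarse=0.33, high=0.44; OR[a + b − a·b] → w = 0.6248
R4: high=0.44, ¬strong=1−0.44=0.56, fine=0.61; AND[a·b] → w = 0.1503
R5: mild=0.81, low=0.69; AND[a·b] → w = 0.5589
Rules with consequent 'slow': {R3, R4, R5} → strengths 0.6248, 0.1503, 0.5589
Aggregate via t-conorm [a + b − a·b]: 0.8594

0.859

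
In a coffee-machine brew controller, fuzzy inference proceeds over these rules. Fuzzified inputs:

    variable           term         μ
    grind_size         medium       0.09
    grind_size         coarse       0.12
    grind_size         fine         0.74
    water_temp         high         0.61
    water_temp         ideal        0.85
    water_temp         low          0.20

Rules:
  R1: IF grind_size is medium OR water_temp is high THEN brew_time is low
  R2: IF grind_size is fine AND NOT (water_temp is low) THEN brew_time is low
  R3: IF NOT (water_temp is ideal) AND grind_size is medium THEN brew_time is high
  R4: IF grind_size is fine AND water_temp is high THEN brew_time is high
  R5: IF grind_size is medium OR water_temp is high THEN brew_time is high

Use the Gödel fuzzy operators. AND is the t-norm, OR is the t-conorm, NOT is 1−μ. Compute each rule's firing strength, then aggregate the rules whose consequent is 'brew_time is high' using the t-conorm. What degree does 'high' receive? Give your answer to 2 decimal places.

R1: medium=0.09, high=0.61; OR[max(a, b)] → w = 0.61
R2: fine=0.74, ¬low=1−0.20=0.80; AND[min(a, b)] → w = 0.74
R3: ¬ideal=1−0.85=0.15, medium=0.09; AND[min(a, b)] → w = 0.09
R4: fine=0.74, high=0.61; AND[min(a, b)] → w = 0.61
R5: medium=0.09, high=0.61; OR[max(a, b)] → w = 0.61
Rules with consequent 'high': {R3, R4, R5} → strengths 0.09, 0.61, 0.61
Aggregate via t-conorm [max(a, b)]: 0.61

0.61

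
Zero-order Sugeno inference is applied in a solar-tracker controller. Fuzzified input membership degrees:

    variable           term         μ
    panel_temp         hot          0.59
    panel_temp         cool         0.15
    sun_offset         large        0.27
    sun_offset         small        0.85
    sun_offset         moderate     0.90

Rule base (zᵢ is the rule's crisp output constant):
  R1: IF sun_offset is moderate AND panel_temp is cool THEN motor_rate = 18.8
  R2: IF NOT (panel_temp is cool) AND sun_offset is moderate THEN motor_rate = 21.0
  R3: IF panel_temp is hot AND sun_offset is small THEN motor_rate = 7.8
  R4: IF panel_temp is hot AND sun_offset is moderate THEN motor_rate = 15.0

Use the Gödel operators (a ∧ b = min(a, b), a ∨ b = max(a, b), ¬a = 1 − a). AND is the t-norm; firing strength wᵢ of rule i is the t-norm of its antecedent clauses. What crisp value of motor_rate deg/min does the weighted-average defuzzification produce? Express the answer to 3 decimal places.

15.652

R1 (z=18.8): moderate=0.90, cool=0.15; AND[min(a, b)] → w = 0.15
R2 (z=21.0): ¬cool=1−0.15=0.85, moderate=0.90; AND[min(a, b)] → w = 0.85
R3 (z=7.8): hot=0.59, small=0.85; AND[min(a, b)] → w = 0.59
R4 (z=15.0): hot=0.59, moderate=0.90; AND[min(a, b)] → w = 0.59
Weighted average = (0.15·18.8 + 0.85·21.0 + 0.59·7.8 + 0.59·15.0) / (0.15 + 0.85 + 0.59 + 0.59)
  = 34.1220 / 2.1800 = 15.652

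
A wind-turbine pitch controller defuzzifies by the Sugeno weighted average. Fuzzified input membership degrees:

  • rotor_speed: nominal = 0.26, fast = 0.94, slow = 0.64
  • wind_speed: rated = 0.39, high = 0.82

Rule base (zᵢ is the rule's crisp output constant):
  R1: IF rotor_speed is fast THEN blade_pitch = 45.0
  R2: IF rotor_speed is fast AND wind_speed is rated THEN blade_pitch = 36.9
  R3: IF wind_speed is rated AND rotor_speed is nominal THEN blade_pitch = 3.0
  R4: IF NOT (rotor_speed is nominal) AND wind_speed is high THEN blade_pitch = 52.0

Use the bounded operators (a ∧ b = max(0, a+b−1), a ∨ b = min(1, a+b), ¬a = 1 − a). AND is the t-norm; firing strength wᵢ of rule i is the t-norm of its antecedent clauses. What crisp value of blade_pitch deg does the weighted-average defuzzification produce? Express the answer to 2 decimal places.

R1 (z=45.0): fast=0.94 → w = 0.94
R2 (z=36.9): fast=0.94, rated=0.39; AND[max(0, a+b−1)] → w = 0.33
R3 (z=3.0): rated=0.39, nominal=0.26; AND[max(0, a+b−1)] → w = 0.00
R4 (z=52.0): ¬nominal=1−0.26=0.74, high=0.82; AND[max(0, a+b−1)] → w = 0.56
Weighted average = (0.94·45.0 + 0.33·36.9 + 0.00·3.0 + 0.56·52.0) / (0.94 + 0.33 + 0.00 + 0.56)
  = 83.5970 / 1.8300 = 45.68

45.68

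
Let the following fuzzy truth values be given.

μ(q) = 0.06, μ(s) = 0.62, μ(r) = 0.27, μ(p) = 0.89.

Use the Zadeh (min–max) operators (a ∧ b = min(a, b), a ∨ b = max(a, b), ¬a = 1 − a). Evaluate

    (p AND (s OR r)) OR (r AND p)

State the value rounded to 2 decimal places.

0.62

s OR r = max(a, b) on (0.62, 0.27) = 0.62
p AND (s OR r) = min(a, b) on (0.89, 0.62) = 0.62
r AND p = min(a, b) on (0.27, 0.89) = 0.27
(p AND (s OR r)) OR (r AND p) = max(a, b) on (0.62, 0.27) = 0.62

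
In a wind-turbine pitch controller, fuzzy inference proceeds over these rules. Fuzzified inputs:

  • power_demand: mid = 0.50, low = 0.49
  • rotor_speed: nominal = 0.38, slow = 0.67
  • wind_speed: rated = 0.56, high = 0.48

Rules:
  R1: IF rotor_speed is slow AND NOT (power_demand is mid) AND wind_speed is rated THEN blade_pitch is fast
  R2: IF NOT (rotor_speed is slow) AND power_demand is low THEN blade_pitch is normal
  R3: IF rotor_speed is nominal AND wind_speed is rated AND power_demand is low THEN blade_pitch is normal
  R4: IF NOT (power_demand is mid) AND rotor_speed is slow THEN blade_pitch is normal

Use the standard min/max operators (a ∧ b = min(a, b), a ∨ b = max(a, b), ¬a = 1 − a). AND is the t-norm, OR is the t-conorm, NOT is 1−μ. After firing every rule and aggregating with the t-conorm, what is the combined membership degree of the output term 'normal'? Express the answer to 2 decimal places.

R1: slow=0.67, ¬mid=1−0.50=0.50, rated=0.56; AND[min(a, b)] → w = 0.50
R2: ¬slow=1−0.67=0.33, low=0.49; AND[min(a, b)] → w = 0.33
R3: nominal=0.38, rated=0.56, low=0.49; AND[min(a, b)] → w = 0.38
R4: ¬mid=1−0.50=0.50, slow=0.67; AND[min(a, b)] → w = 0.50
Rules with consequent 'normal': {R2, R3, R4} → strengths 0.33, 0.38, 0.50
Aggregate via t-conorm [max(a, b)]: 0.50

0.50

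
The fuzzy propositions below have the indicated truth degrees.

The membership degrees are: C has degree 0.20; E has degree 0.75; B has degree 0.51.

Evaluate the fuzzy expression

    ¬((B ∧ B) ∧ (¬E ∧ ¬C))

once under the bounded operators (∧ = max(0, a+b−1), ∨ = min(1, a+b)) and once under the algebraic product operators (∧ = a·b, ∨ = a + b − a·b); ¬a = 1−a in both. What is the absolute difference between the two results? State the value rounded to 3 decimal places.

0.052

Under bounded:
  B ∧ B = max(0, a+b−1) on (0.51, 0.51) = 0.02
  ¬E = 1 − 0.75 = 0.25
  ¬C = 1 − 0.20 = 0.80
  ¬E ∧ ¬C = max(0, a+b−1) on (0.25, 0.80) = 0.05
  (B ∧ B) ∧ (¬E ∧ ¬C) = max(0, a+b−1) on (0.02, 0.05) = 0.00
  ¬((B ∧ B) ∧ (¬E ∧ ¬C)) = 1 − 0.00 = 1.00
  → value = 1.0000
Under algebraic product:
  B ∧ B = a·b on (0.5100, 0.5100) = 0.2601
  ¬E = 1 − 0.7500 = 0.2500
  ¬C = 1 − 0.2000 = 0.8000
  ¬E ∧ ¬C = a·b on (0.2500, 0.8000) = 0.2000
  (B ∧ B) ∧ (¬E ∧ ¬C) = a·b on (0.2601, 0.2000) = 0.0520
  ¬((B ∧ B) ∧ (¬E ∧ ¬C)) = 1 − 0.0520 = 0.9480
  → value = 0.9480
|1.0000 − 0.9480| = 0.052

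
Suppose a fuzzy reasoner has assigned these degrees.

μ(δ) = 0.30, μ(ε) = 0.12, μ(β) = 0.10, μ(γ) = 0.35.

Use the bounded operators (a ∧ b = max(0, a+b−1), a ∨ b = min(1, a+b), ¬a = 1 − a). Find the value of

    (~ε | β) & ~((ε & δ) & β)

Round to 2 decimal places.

~ε = 1 − 0.12 = 0.88
~ε | β = min(1, a+b) on (0.88, 0.10) = 0.98
ε & δ = max(0, a+b−1) on (0.12, 0.30) = 0.00
(ε & δ) & β = max(0, a+b−1) on (0.00, 0.10) = 0.00
~((ε & δ) & β) = 1 − 0.00 = 1.00
(~ε | β) & ~((ε & δ) & β) = max(0, a+b−1) on (0.98, 1.00) = 0.98

0.98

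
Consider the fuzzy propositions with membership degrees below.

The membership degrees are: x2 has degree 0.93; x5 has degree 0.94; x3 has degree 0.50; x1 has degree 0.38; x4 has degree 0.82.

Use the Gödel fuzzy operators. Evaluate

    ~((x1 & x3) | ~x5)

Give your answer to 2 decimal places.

x1 & x3 = min(a, b) on (0.38, 0.50) = 0.38
~x5 = 1 − 0.94 = 0.06
(x1 & x3) | ~x5 = max(a, b) on (0.38, 0.06) = 0.38
~((x1 & x3) | ~x5) = 1 − 0.38 = 0.62

0.62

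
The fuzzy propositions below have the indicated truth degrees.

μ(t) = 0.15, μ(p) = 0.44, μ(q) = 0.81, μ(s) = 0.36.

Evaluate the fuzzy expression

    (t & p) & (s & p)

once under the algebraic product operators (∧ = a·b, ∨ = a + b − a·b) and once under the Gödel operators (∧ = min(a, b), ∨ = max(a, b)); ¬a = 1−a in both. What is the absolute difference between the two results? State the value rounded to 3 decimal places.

0.140

Under algebraic product:
  t & p = a·b on (0.1500, 0.4400) = 0.0660
  s & p = a·b on (0.3600, 0.4400) = 0.1584
  (t & p) & (s & p) = a·b on (0.0660, 0.1584) = 0.0105
  → value = 0.0105
Under Gödel:
  t & p = min(a, b) on (0.15, 0.44) = 0.15
  s & p = min(a, b) on (0.36, 0.44) = 0.36
  (t & p) & (s & p) = min(a, b) on (0.15, 0.36) = 0.15
  → value = 0.1500
|0.0105 − 0.1500| = 0.140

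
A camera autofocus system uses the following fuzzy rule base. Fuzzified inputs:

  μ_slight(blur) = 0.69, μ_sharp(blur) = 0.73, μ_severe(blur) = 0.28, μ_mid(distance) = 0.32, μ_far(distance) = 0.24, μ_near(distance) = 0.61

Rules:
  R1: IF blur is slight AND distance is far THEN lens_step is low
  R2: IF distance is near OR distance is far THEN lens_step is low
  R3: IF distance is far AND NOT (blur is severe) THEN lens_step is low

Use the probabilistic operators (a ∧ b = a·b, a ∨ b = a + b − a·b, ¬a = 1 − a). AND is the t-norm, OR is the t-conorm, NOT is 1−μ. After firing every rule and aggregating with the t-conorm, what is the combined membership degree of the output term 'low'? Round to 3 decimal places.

0.795

R1: slight=0.69, far=0.24; AND[a·b] → w = 0.1656
R2: near=0.61, far=0.24; OR[a + b − a·b] → w = 0.7036
R3: far=0.24, ¬severe=1−0.28=0.72; AND[a·b] → w = 0.1728
Rules with consequent 'low': {R1, R2, R3} → strengths 0.1656, 0.7036, 0.1728
Aggregate via t-conorm [a + b − a·b]: 0.7954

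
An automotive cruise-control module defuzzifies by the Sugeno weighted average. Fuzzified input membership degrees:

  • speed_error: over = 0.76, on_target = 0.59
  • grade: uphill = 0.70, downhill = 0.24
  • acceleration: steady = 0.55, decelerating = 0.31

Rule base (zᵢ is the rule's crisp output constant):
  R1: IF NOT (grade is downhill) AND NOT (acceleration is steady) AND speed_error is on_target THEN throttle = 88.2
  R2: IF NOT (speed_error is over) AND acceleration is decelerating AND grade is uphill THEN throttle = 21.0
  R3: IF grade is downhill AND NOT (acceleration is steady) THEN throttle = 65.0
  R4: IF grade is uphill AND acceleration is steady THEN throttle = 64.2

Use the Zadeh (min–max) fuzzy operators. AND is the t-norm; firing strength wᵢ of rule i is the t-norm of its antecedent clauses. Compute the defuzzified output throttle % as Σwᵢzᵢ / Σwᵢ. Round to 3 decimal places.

R1 (z=88.2): ¬downhill=1−0.24=0.76, ¬steady=1−0.55=0.45, on_target=0.59; AND[min(a, b)] → w = 0.45
R2 (z=21.0): ¬over=1−0.76=0.24, decelerating=0.31, uphill=0.70; AND[min(a, b)] → w = 0.24
R3 (z=65.0): downhill=0.24, ¬steady=1−0.55=0.45; AND[min(a, b)] → w = 0.24
R4 (z=64.2): uphill=0.70, steady=0.55; AND[min(a, b)] → w = 0.55
Weighted average = (0.45·88.2 + 0.24·21.0 + 0.24·65.0 + 0.55·64.2) / (0.45 + 0.24 + 0.24 + 0.55)
  = 95.6400 / 1.4800 = 64.622

64.622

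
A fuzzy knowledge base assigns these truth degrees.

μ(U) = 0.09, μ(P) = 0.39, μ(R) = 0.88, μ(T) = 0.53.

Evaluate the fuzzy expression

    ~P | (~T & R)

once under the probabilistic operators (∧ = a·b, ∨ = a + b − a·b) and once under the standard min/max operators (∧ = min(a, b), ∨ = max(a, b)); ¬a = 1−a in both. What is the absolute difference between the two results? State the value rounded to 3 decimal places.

0.161

Under probabilistic:
  ~P = 1 − 0.3900 = 0.6100
  ~T = 1 − 0.5300 = 0.4700
  ~T & R = a·b on (0.4700, 0.8800) = 0.4136
  ~P | (~T & R) = a + b − a·b on (0.6100, 0.4136) = 0.7713
  → value = 0.7713
Under standard min/max:
  ~P = 1 − 0.39 = 0.61
  ~T = 1 − 0.53 = 0.47
  ~T & R = min(a, b) on (0.47, 0.88) = 0.47
  ~P | (~T & R) = max(a, b) on (0.61, 0.47) = 0.61
  → value = 0.6100
|0.7713 − 0.6100| = 0.161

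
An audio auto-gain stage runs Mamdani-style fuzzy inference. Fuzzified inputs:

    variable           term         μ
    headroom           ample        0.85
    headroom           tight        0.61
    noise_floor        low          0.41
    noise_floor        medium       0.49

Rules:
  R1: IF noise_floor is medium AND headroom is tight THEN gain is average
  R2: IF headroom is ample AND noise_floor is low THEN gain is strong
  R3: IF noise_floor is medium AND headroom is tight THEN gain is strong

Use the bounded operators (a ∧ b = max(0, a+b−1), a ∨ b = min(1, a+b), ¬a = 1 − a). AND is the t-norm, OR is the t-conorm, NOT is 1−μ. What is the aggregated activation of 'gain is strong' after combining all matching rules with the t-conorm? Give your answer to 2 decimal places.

R1: medium=0.49, tight=0.61; AND[max(0, a+b−1)] → w = 0.10
R2: ample=0.85, low=0.41; AND[max(0, a+b−1)] → w = 0.26
R3: medium=0.49, tight=0.61; AND[max(0, a+b−1)] → w = 0.10
Rules with consequent 'strong': {R2, R3} → strengths 0.26, 0.10
Aggregate via t-conorm [min(1, a+b)]: 0.36

0.36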